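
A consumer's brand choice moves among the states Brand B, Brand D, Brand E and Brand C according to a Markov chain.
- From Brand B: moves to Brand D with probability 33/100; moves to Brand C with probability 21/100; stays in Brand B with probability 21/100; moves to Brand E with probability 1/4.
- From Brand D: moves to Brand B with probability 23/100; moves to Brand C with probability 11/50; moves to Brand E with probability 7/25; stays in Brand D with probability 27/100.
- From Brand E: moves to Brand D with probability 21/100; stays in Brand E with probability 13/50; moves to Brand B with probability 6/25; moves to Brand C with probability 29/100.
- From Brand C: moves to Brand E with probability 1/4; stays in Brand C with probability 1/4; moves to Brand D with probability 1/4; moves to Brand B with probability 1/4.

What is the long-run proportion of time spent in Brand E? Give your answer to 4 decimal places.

Let the stationary distribution be π with π = πP and π_1 + π_2 + π_3 + π_4 = 1.
π_1 = 0.21·π_1 + 0.23·π_2 + 0.24·π_3 + 0.25·π_4
π_2 = 0.33·π_1 + 0.27·π_2 + 0.21·π_3 + 0.25·π_4
π_3 = 0.25·π_1 + 0.28·π_2 + 0.26·π_3 + 0.25·π_4
Solving with the normalization constraint gives π = (0.2328, 0.2635, 0.2605, 0.2432).
So the stationary probability of Brand E is 0.2605.

0.2605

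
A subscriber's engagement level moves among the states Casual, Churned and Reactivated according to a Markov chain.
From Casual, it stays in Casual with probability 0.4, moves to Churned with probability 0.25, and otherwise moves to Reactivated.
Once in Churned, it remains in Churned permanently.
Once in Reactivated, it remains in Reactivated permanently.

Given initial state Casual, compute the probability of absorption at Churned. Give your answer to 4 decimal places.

Let h(s) be the probability of absorption at Churned starting from transient state s. Then h(Churned) = 1 and h(Reactivated) = 0. By first-step analysis:
h(Casual) = 0.4·h(Casual) + 0.25·1 + 0.35·0
Solving: h(Casual) = 0.4167.
Starting from Casual, the probability is 0.4167.

0.4167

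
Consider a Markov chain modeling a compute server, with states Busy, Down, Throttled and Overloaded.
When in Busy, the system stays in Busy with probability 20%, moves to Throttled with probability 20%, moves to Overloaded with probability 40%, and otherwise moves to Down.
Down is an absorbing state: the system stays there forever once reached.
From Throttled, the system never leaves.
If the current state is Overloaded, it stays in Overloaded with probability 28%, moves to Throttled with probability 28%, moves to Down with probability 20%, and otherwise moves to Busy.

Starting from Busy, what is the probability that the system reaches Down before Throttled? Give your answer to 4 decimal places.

0.4667

Let h(s) be the probability of absorption at Down starting from transient state s. Then h(Down) = 1 and h(Throttled) = 0. By first-step analysis:
h(Busy) = 0.2·h(Busy) + 0.2·1 + 0.2·0 + 0.4·h(Overloaded)
h(Overloaded) = 0.24·h(Busy) + 0.2·1 + 0.28·0 + 0.28·h(Overloaded)
Solving: h(Busy) = 0.4667, h(Overloaded) = 0.4333.
Starting from Busy, the probability is 0.4667.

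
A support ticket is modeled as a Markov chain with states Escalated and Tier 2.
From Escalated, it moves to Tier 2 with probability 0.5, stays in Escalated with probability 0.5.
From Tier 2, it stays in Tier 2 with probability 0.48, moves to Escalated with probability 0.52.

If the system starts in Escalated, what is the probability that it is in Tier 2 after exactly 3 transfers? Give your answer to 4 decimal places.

Propagate the distribution vector 3 transfers from Escalated.
After 0 transfers: (1.0000, 0.0000)
After 1 transfer: (0.5000, 0.5000)
After 2 transfers: (0.5100, 0.4900)
After 3 transfers: (0.5098, 0.4902)
P(in Tier 2 after 3 transfers) = 0.4902

0.4902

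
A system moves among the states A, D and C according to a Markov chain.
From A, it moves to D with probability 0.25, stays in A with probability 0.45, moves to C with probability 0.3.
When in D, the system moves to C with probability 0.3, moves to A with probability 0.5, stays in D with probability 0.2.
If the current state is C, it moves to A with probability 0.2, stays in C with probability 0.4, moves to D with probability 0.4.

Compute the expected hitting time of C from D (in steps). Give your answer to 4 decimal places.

Let t(s) be the expected number of steps to first reach C from state s, with t(C) = 0. Conditioning on the first step:
t(A) = 1 + 0.45·t(A) + 0.25·t(D)
t(D) = 1 + 0.5·t(A) + 0.2·t(D)
Solving: t(A) = 3.3333, t(D) = 3.3333.
Expected steps from D to C: 3.3333.

3.3333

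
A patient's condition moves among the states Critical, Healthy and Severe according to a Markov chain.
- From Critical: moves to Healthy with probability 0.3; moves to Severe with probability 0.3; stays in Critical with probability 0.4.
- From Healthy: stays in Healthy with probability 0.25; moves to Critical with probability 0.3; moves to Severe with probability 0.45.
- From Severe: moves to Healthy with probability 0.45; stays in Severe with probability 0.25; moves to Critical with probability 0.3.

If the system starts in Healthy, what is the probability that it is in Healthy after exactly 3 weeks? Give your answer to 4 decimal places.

0.3295

Propagate the distribution vector 3 weeks from Healthy.
After 0 weeks: (0.0000, 1.0000, 0.0000)
After 1 week: (0.3000, 0.2500, 0.4500)
After 2 weeks: (0.3300, 0.3550, 0.3150)
After 3 weeks: (0.3330, 0.3295, 0.3375)
P(in Healthy after 3 weeks) = 0.3295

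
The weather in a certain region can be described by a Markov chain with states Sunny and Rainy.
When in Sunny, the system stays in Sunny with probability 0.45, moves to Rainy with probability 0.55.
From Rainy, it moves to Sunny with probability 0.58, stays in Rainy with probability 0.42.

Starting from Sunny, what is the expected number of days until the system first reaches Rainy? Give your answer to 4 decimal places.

Let t(s) be the expected number of days to first reach Rainy from state s, with t(Rainy) = 0. Conditioning on the first day:
t(Sunny) = 1 + 0.45·t(Sunny)
Solving: t(Sunny) = 1.8182.
Expected days from Sunny to Rainy: 1.8182.

1.8182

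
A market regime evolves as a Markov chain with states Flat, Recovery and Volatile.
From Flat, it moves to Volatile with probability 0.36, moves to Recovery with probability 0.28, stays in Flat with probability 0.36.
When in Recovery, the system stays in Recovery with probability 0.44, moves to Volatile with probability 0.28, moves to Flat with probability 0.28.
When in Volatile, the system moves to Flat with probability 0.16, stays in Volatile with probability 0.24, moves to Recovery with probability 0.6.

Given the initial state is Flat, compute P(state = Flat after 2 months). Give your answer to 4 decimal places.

0.2656

Sum over the intermediate state after 1 month:
P = P(Flat→Flat)·P(Flat→Flat) + P(Flat→Recovery)·P(Recovery→Flat) + P(Flat→Volatile)·P(Volatile→Flat)
  = 0.36×0.36 + 0.28×0.28 + 0.36×0.16
  = 0.1296 + 0.0784 + 0.0576 = 0.2656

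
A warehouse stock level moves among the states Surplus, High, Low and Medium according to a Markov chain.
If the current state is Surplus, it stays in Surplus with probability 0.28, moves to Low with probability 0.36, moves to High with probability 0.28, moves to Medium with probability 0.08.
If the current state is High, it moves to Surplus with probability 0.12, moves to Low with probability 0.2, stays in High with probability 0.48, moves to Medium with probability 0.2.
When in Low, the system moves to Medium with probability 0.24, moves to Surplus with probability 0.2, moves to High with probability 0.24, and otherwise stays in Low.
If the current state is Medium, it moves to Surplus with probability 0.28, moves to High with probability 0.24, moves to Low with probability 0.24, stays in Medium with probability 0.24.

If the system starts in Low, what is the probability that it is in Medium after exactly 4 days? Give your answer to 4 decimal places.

0.1937

Propagate the distribution vector 4 days from Low.
After 0 days: (0.0000, 0.0000, 1.0000, 0.0000)
After 1 day: (0.2000, 0.2400, 0.3200, 0.2400)
After 2 days: (0.2160, 0.3056, 0.2800, 0.1984)
After 3 days: (0.2087, 0.3220, 0.2761, 0.1932)
After 4 days: (0.2064, 0.3256, 0.2743, 0.1937)
P(in Medium after 4 days) = 0.1937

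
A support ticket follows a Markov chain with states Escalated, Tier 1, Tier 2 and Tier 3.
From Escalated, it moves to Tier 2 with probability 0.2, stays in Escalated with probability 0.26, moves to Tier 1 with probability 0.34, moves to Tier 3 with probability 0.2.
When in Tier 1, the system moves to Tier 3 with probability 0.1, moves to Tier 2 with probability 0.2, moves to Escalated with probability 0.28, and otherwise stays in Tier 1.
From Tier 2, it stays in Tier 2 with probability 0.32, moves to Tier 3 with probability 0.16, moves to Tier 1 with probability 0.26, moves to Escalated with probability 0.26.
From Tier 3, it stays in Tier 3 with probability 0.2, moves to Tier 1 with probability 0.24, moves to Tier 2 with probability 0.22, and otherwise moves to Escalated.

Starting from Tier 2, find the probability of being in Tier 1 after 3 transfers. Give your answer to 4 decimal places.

0.3301

Propagate the distribution vector 3 transfers from Tier 2.
After 0 transfers: (0.0000, 0.0000, 1.0000, 0.0000)
After 1 transfer: (0.2600, 0.2600, 0.3200, 0.1600)
After 2 transfers: (0.2780, 0.3192, 0.2416, 0.1612)
After 3 transfers: (0.2793, 0.3301, 0.2322, 0.1584)
P(in Tier 1 after 3 transfers) = 0.3301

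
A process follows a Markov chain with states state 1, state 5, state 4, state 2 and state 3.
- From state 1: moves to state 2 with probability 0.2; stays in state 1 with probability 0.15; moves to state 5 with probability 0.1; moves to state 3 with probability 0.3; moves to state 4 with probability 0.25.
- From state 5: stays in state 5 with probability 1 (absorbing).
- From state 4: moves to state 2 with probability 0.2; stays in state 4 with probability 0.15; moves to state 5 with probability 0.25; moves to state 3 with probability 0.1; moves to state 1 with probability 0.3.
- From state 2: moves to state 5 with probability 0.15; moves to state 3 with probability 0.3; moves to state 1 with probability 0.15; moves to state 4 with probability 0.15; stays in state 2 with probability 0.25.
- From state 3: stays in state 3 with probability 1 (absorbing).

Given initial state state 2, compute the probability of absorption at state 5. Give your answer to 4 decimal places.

Let h(s) be the probability of absorption at state 5 starting from transient state s. Then h(state 5) = 1 and h(state 3) = 0. By first-step analysis:
h(state 1) = 0.15·h(state 1) + 0.1·1 + 0.25·h(state 4) + 0.2·h(state 2) + 0.3·0
h(state 4) = 0.3·h(state 1) + 0.25·1 + 0.15·h(state 4) + 0.2·h(state 2) + 0.1·0
h(state 2) = 0.15·h(state 1) + 0.15·1 + 0.15·h(state 4) + 0.25·h(state 2) + 0.3·0
Solving: h(state 1) = 0.3543, h(state 4) = 0.5067, h(state 2) = 0.3722.
Starting from state 2, the probability is 0.3722.

0.3722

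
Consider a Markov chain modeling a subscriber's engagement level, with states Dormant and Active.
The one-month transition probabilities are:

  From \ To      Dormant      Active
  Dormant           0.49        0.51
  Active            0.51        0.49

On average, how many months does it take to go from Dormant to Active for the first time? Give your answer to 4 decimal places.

1.9608

Let t(s) be the expected number of months to first reach Active from state s, with t(Active) = 0. Conditioning on the first month:
t(Dormant) = 1 + 0.49·t(Dormant)
Solving: t(Dormant) = 1.9608.
Expected months from Dormant to Active: 1.9608.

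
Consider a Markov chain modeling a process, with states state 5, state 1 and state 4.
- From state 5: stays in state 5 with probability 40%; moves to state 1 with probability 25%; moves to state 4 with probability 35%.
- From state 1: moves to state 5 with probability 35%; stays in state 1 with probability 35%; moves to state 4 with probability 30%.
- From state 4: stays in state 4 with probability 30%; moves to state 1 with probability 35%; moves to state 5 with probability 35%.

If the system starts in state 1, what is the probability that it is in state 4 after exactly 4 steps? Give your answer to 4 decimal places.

Propagate the distribution vector 4 steps from state 1.
After 0 steps: (0.0000, 1.0000, 0.0000)
After 1 step: (0.3500, 0.3500, 0.3000)
After 2 steps: (0.3675, 0.3150, 0.3175)
After 3 steps: (0.3684, 0.3133, 0.3184)
After 4 steps: (0.3684, 0.3132, 0.3184)
P(in state 4 after 4 steps) = 0.3184

0.3184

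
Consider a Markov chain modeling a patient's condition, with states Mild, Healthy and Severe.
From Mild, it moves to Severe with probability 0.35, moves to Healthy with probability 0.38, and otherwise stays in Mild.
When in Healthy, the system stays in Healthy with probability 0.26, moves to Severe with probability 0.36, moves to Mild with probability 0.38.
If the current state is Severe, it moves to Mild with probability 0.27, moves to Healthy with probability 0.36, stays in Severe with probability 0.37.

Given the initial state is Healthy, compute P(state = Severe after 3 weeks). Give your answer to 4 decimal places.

0.3606

Propagate the distribution vector 3 weeks from Healthy.
After 0 weeks: (0.0000, 1.0000, 0.0000)
After 1 week: (0.3800, 0.2600, 0.3600)
After 2 weeks: (0.2986, 0.3416, 0.3598)
After 3 weeks: (0.3076, 0.3318, 0.3606)
P(in Severe after 3 weeks) = 0.3606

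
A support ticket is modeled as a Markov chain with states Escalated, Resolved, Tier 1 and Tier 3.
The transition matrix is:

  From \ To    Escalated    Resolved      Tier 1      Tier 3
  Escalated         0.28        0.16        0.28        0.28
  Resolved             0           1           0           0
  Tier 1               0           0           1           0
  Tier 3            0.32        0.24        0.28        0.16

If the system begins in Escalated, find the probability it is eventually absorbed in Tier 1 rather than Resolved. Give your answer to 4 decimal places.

0.6087

Let h(s) be the probability of absorption at Tier 1 starting from transient state s. Then h(Tier 1) = 1 and h(Resolved) = 0. By first-step analysis:
h(Escalated) = 0.28·h(Escalated) + 0.16·0 + 0.28·1 + 0.28·h(Tier 3)
h(Tier 3) = 0.32·h(Escalated) + 0.24·0 + 0.28·1 + 0.16·h(Tier 3)
Solving: h(Escalated) = 0.6087, h(Tier 3) = 0.5652.
Starting from Escalated, the probability is 0.6087.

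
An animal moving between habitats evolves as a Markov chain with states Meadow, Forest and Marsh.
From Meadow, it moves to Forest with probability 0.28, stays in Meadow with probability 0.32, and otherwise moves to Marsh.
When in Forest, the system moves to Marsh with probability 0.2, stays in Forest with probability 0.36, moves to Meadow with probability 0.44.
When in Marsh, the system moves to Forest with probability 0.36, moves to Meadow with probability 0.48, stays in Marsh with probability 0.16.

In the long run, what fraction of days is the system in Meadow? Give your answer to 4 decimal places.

0.4025

Let the stationary distribution be π with π = πP and π_1 + π_2 + π_3 = 1.
π_1 = 0.32·π_1 + 0.44·π_2 + 0.48·π_3
π_2 = 0.28·π_1 + 0.36·π_2 + 0.36·π_3
Solving with the normalization constraint gives π = (0.4025, 0.3278, 0.2697).
So the stationary probability of Meadow is 0.4025.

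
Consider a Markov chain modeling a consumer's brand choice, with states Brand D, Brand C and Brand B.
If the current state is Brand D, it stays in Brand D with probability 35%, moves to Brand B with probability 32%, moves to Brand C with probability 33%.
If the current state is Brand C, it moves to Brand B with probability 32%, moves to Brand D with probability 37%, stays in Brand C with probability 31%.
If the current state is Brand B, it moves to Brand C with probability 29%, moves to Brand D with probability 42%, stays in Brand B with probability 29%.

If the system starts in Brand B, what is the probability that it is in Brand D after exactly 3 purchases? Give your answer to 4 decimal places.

Propagate the distribution vector 3 purchases from Brand B.
After 0 purchases: (0.0000, 0.0000, 1.0000)
After 1 purchase: (0.4200, 0.2900, 0.2900)
After 2 purchases: (0.3761, 0.3126, 0.3113)
After 3 purchases: (0.3780, 0.3113, 0.3107)
P(in Brand D after 3 purchases) = 0.3780

0.3780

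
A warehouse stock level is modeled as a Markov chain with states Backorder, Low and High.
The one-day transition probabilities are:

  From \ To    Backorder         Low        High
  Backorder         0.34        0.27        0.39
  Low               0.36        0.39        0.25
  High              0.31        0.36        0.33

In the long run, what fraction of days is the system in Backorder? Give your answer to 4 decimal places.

Let the stationary distribution be π with π = πP and π_1 + π_2 + π_3 = 1.
π_1 = 0.34·π_1 + 0.36·π_2 + 0.31·π_3
π_2 = 0.27·π_1 + 0.39·π_2 + 0.36·π_3
Solving with the normalization constraint gives π = (0.3371, 0.3399, 0.3230).
So the stationary probability of Backorder is 0.3371.

0.3371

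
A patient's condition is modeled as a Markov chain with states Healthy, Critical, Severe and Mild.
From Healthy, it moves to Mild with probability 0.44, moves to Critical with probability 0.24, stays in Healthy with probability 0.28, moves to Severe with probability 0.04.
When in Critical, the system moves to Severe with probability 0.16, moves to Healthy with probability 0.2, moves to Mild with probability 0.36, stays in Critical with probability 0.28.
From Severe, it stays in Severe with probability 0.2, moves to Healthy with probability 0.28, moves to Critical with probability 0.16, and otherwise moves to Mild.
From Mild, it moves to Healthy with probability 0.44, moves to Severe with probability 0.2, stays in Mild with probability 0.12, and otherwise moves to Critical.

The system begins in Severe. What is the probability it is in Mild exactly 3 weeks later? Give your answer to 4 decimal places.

Propagate the distribution vector 3 weeks from Severe.
After 0 weeks: (0.0000, 0.0000, 1.0000, 0.0000)
After 1 week: (0.2800, 0.1600, 0.2000, 0.3600)
After 2 weeks: (0.3248, 0.2304, 0.1488, 0.2960)
After 3 weeks: (0.3089, 0.2373, 0.1388, 0.3149)
P(in Mild after 3 weeks) = 0.3149

0.3149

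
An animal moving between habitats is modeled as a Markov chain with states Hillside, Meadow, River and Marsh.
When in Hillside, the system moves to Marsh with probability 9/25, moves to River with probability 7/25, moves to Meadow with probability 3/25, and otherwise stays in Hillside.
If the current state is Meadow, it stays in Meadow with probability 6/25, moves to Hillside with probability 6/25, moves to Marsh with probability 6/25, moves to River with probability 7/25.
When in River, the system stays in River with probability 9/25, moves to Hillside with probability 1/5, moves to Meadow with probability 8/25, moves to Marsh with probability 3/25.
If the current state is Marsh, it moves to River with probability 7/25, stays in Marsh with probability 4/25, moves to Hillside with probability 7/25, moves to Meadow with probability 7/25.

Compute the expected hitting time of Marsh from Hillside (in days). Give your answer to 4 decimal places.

3.8125

Let t(s) be the expected number of days to first reach Marsh from state s, with t(Marsh) = 0. Conditioning on the first day:
t(Hillside) = 1 + 0.24·t(Hillside) + 0.12·t(Meadow) + 0.28·t(River)
t(Meadow) = 1 + 0.24·t(Hillside) + 0.24·t(Meadow) + 0.28·t(River)
t(River) = 1 + 0.2·t(Hillside) + 0.32·t(Meadow) + 0.36·t(River)
Solving: t(Hillside) = 3.8125, t(Meadow) = 4.3324, t(River) = 4.9201.
Expected days from Hillside to Marsh: 3.8125.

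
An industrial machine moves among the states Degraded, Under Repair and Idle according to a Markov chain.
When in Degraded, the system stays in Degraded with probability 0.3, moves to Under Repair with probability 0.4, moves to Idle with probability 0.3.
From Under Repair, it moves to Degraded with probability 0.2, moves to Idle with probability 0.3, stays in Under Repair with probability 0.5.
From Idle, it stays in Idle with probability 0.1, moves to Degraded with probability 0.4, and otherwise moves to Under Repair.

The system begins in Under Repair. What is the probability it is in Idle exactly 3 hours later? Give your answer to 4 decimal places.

Propagate the distribution vector 3 hours from Under Repair.
After 0 hours: (0.0000, 1.0000, 0.0000)
After 1 hour: (0.2000, 0.5000, 0.3000)
After 2 hours: (0.2800, 0.4800, 0.2400)
After 3 hours: (0.2760, 0.4720, 0.2520)
P(in Idle after 3 hours) = 0.2520

0.2520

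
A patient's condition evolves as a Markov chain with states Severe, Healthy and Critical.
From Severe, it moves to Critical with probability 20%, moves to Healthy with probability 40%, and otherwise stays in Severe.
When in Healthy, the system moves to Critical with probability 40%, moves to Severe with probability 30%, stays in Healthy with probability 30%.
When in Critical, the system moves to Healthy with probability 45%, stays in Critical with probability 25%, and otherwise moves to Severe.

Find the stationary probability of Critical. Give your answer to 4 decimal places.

Let the stationary distribution be π with π = πP and π_1 + π_2 + π_3 = 1.
π_1 = 0.4·π_1 + 0.3·π_2 + 0.3·π_3
π_2 = 0.4·π_1 + 0.3·π_2 + 0.45·π_3
Solving with the normalization constraint gives π = (0.3333, 0.3768, 0.2899).
So the stationary probability of Critical is 0.2899.

0.2899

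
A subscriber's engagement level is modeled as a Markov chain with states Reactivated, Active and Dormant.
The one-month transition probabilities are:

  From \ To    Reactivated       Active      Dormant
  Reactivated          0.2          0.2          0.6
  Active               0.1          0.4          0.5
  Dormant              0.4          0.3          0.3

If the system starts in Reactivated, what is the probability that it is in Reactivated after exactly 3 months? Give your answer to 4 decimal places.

0.2500

Propagate the distribution vector 3 months from Reactivated.
After 0 months: (1.0000, 0.0000, 0.0000)
After 1 month: (0.2000, 0.2000, 0.6000)
After 2 months: (0.3000, 0.3000, 0.4000)
After 3 months: (0.2500, 0.3000, 0.4500)
P(in Reactivated after 3 months) = 0.2500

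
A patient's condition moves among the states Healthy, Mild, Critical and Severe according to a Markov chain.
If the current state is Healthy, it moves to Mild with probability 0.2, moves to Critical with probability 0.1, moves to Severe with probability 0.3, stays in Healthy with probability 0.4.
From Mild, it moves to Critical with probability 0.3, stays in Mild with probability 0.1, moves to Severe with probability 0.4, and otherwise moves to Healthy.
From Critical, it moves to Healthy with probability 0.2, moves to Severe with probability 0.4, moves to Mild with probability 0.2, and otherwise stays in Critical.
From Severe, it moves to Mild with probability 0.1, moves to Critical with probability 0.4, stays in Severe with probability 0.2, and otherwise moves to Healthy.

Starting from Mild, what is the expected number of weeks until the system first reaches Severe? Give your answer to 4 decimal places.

2.6667

Let t(s) be the expected number of weeks to first reach Severe from state s, with t(Severe) = 0. Conditioning on the first week:
t(Healthy) = 1 + 0.4·t(Healthy) + 0.2·t(Mild) + 0.1·t(Critical)
t(Mild) = 1 + 0.2·t(Healthy) + 0.1·t(Mild) + 0.3·t(Critical)
t(Critical) = 1 + 0.2·t(Healthy) + 0.2·t(Mild) + 0.2·t(Critical)
Solving: t(Healthy) = 3.0000, t(Mild) = 2.6667, t(Critical) = 2.6667.
Expected weeks from Mild to Severe: 2.6667.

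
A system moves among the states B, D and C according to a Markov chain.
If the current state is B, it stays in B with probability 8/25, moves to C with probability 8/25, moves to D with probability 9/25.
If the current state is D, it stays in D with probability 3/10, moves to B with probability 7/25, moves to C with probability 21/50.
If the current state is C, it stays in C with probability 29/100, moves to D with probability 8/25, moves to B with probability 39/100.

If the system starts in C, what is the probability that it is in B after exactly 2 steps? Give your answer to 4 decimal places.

0.3275

Sum over the intermediate state after 1 step:
P = P(C→B)·P(B→B) + P(C→D)·P(D→B) + P(C→C)·P(C→B)
  = 0.39×0.32 + 0.32×0.28 + 0.29×0.39
  = 0.1248 + 0.0896 + 0.1131 = 0.3275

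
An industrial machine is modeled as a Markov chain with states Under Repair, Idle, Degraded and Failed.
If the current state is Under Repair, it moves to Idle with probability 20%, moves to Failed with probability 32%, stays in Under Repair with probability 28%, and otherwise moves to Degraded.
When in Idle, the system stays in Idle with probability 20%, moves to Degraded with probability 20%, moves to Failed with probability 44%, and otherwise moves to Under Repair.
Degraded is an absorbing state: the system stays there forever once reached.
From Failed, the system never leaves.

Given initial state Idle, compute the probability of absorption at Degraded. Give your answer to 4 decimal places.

0.3235

Let h(s) be the probability of absorption at Degraded starting from transient state s. Then h(Degraded) = 1 and h(Failed) = 0. By first-step analysis:
h(Under Repair) = 0.28·h(Under Repair) + 0.2·h(Idle) + 0.2·1 + 0.32·0
h(Idle) = 0.16·h(Under Repair) + 0.2·h(Idle) + 0.2·1 + 0.44·0
Solving: h(Under Repair) = 0.3676, h(Idle) = 0.3235.
Starting from Idle, the probability is 0.3235.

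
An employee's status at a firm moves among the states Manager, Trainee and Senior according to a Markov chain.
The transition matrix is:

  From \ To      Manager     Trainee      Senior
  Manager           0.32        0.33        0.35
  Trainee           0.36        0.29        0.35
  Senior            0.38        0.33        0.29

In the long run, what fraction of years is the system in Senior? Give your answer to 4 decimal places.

0.3302

Let the stationary distribution be π with π = πP and π_1 + π_2 + π_3 = 1.
π_1 = 0.32·π_1 + 0.36·π_2 + 0.38·π_3
π_2 = 0.33·π_1 + 0.29·π_2 + 0.33·π_3
Solving with the normalization constraint gives π = (0.3525, 0.3173, 0.3302).
So the stationary probability of Senior is 0.3302.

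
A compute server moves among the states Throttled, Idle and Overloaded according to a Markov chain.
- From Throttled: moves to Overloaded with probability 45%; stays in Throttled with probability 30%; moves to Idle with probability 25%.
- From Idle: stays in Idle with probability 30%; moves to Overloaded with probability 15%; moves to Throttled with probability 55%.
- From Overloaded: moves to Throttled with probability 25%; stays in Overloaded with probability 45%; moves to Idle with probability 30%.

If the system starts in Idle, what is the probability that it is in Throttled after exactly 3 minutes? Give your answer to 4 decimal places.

Propagate the distribution vector 3 minutes from Idle.
After 0 minutes: (0.0000, 1.0000, 0.0000)
After 1 minute: (0.5500, 0.3000, 0.1500)
After 2 minutes: (0.3675, 0.2725, 0.3600)
After 3 minutes: (0.3501, 0.2816, 0.3683)
P(in Throttled after 3 minutes) = 0.3501

0.3501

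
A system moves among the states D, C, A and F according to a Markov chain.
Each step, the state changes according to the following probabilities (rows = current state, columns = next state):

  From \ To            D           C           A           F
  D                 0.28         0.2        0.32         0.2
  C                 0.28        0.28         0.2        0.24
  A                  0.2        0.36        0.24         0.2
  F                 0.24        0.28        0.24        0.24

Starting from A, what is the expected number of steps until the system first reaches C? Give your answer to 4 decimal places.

3.2563

Let t(s) be the expected number of steps to first reach C from state s, with t(C) = 0. Conditioning on the first step:
t(D) = 1 + 0.28·t(D) + 0.32·t(A) + 0.2·t(F)
t(A) = 1 + 0.2·t(D) + 0.24·t(A) + 0.2·t(F)
t(F) = 1 + 0.24·t(D) + 0.24·t(A) + 0.24·t(F)
Solving: t(D) = 3.8226, t(A) = 3.2563, t(F) = 3.5512.
Expected steps from A to C: 3.2563.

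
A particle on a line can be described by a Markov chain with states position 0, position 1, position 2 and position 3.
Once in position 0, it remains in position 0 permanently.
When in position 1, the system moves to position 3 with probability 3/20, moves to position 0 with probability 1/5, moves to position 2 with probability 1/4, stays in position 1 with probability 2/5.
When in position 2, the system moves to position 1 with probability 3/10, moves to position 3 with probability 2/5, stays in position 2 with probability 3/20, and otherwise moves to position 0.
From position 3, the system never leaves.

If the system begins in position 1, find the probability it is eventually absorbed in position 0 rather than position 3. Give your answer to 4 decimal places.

Let h(s) be the probability of absorption at position 0 starting from transient state s. Then h(position 0) = 1 and h(position 3) = 0. By first-step analysis:
h(position 1) = 0.2·1 + 0.4·h(position 1) + 0.25·h(position 2) + 0.15·0
h(position 2) = 0.15·1 + 0.3·h(position 1) + 0.15·h(position 2) + 0.4·0
Solving: h(position 1) = 0.4770, h(position 2) = 0.3448.
Starting from position 1, the probability is 0.4770.

0.4770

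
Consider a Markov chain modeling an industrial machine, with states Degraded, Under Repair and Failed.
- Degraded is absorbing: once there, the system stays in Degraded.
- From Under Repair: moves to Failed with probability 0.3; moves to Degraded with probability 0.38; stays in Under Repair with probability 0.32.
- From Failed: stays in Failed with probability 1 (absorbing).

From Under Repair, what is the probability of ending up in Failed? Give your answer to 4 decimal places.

0.4412

Let h(s) be the probability of absorption at Failed starting from transient state s. Then h(Failed) = 1 and h(Degraded) = 0. By first-step analysis:
h(Under Repair) = 0.38·0 + 0.32·h(Under Repair) + 0.3·1
Solving: h(Under Repair) = 0.4412.
Starting from Under Repair, the probability is 0.4412.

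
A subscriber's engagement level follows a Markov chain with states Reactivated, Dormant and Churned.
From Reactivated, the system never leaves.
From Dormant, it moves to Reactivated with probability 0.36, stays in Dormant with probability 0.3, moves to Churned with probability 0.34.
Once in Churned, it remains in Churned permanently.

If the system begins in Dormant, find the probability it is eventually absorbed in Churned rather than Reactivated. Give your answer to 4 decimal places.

0.4857

Let h(s) be the probability of absorption at Churned starting from transient state s. Then h(Churned) = 1 and h(Reactivated) = 0. By first-step analysis:
h(Dormant) = 0.36·0 + 0.3·h(Dormant) + 0.34·1
Solving: h(Dormant) = 0.4857.
Starting from Dormant, the probability is 0.4857.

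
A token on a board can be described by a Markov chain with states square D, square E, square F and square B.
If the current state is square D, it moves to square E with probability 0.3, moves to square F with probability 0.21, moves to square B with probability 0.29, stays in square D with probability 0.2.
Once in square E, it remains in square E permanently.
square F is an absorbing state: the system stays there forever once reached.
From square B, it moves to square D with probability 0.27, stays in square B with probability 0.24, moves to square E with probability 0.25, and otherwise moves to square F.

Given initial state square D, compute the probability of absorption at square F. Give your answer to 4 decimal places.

0.4327

Let h(s) be the probability of absorption at square F starting from transient state s. Then h(square F) = 1 and h(square E) = 0. By first-step analysis:
h(square D) = 0.2·h(square D) + 0.3·0 + 0.21·1 + 0.29·h(square B)
h(square B) = 0.27·h(square D) + 0.25·0 + 0.24·1 + 0.24·h(square B)
Solving: h(square D) = 0.4327, h(square B) = 0.4695.
Starting from square D, the probability is 0.4327.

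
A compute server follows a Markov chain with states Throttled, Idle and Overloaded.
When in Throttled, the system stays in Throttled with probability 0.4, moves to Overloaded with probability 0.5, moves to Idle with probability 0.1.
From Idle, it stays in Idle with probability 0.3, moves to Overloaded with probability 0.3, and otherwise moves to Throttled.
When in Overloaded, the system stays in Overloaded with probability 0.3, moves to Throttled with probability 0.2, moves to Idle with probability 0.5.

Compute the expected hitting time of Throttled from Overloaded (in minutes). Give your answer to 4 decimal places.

Let t(s) be the expected number of minutes to first reach Throttled from state s, with t(Throttled) = 0. Conditioning on the first minute:
t(Idle) = 1 + 0.3·t(Idle) + 0.3·t(Overloaded)
t(Overloaded) = 1 + 0.5·t(Idle) + 0.3·t(Overloaded)
Solving: t(Idle) = 2.9412, t(Overloaded) = 3.5294.
Expected minutes from Overloaded to Throttled: 3.5294.

3.5294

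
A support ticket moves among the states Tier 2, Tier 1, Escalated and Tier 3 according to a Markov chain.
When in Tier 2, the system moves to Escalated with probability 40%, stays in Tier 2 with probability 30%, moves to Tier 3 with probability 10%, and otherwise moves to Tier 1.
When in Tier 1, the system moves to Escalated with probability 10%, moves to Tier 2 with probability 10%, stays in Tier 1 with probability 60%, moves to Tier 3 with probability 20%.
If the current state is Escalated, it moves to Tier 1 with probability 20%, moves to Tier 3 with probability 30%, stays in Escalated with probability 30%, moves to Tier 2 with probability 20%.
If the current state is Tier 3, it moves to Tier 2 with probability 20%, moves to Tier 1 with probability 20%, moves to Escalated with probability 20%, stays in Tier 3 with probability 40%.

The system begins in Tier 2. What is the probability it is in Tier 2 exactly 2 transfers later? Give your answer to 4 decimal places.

0.2100

Propagate the distribution vector 2 transfers from Tier 2.
After 0 transfers: (1.0000, 0.0000, 0.0000, 0.0000)
After 1 transfer: (0.3000, 0.2000, 0.4000, 0.1000)
After 2 transfers: (0.2100, 0.2800, 0.2800, 0.2300)
P(in Tier 2 after 2 transfers) = 0.2100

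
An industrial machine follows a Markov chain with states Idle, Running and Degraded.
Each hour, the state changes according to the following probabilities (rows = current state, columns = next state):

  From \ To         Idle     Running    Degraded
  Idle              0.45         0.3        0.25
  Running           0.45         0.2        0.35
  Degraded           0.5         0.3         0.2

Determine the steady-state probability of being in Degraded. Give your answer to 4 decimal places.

Let the stationary distribution be π with π = πP and π_1 + π_2 + π_3 = 1.
π_1 = 0.45·π_1 + 0.45·π_2 + 0.5·π_3
π_2 = 0.3·π_1 + 0.2·π_2 + 0.3·π_3
Solving with the normalization constraint gives π = (0.4632, 0.2727, 0.2641).
So the stationary probability of Degraded is 0.2641.

0.2641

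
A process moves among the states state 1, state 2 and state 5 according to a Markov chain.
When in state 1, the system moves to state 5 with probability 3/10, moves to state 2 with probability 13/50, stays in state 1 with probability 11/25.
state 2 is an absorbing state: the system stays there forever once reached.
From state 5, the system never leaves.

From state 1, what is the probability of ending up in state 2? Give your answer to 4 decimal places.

Let h(s) be the probability of absorption at state 2 starting from transient state s. Then h(state 2) = 1 and h(state 5) = 0. By first-step analysis:
h(state 1) = 0.44·h(state 1) + 0.26·1 + 0.3·0
Solving: h(state 1) = 0.4643.
Starting from state 1, the probability is 0.4643.

0.4643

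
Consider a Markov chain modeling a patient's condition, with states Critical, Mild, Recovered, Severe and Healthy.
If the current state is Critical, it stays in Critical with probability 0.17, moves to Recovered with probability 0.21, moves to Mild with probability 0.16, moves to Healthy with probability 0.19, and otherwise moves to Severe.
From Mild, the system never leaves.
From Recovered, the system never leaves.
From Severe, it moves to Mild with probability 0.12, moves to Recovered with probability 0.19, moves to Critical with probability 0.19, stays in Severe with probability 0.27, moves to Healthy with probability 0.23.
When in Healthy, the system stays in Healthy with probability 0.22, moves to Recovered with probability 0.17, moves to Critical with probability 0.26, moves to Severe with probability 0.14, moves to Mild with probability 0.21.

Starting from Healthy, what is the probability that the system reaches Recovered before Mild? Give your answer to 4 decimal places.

Let h(s) be the probability of absorption at Recovered starting from transient state s. Then h(Recovered) = 1 and h(Mild) = 0. By first-step analysis:
h(Critical) = 0.17·h(Critical) + 0.16·0 + 0.21·1 + 0.27·h(Severe) + 0.19·h(Healthy)
h(Severe) = 0.19·h(Critical) + 0.12·0 + 0.19·1 + 0.27·h(Severe) + 0.23·h(Healthy)
h(Healthy) = 0.26·h(Critical) + 0.21·0 + 0.17·1 + 0.14·h(Severe) + 0.22·h(Healthy)
Solving: h(Critical) = 0.5508, h(Severe) = 0.5619, h(Healthy) = 0.5024.
Starting from Healthy, the probability is 0.5024.

0.5024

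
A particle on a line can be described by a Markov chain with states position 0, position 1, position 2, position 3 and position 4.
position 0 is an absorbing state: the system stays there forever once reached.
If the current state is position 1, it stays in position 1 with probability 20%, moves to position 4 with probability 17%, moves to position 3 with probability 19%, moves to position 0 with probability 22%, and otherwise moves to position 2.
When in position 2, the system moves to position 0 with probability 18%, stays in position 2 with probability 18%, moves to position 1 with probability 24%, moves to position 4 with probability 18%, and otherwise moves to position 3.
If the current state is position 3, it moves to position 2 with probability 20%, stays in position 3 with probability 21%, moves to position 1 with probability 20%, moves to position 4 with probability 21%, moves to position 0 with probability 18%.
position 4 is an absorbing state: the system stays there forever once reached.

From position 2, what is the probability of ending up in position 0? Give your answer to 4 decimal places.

0.5064

Let h(s) be the probability of absorption at position 0 starting from transient state s. Then h(position 0) = 1 and h(position 4) = 0. By first-step analysis:
h(position 1) = 0.22·1 + 0.2·h(position 1) + 0.22·h(position 2) + 0.19·h(position 3) + 0.17·0
h(position 2) = 0.18·1 + 0.24·h(position 1) + 0.18·h(position 2) + 0.22·h(position 3) + 0.18·0
h(position 3) = 0.18·1 + 0.2·h(position 1) + 0.2·h(position 2) + 0.21·h(position 3) + 0.21·0
Solving: h(position 1) = 0.5307, h(position 2) = 0.5064, h(position 3) = 0.4904.
Starting from position 2, the probability is 0.5064.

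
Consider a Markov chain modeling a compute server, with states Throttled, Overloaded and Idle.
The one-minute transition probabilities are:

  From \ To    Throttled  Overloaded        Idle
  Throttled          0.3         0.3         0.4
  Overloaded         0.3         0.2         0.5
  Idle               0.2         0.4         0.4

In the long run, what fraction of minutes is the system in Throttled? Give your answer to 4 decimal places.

0.2569

Let the stationary distribution be π with π = πP and π_1 + π_2 + π_3 = 1.
π_1 = 0.3·π_1 + 0.3·π_2 + 0.2·π_3
π_2 = 0.3·π_1 + 0.2·π_2 + 0.4·π_3
Solving with the normalization constraint gives π = (0.2569, 0.3119, 0.4312).
So the stationary probability of Throttled is 0.2569.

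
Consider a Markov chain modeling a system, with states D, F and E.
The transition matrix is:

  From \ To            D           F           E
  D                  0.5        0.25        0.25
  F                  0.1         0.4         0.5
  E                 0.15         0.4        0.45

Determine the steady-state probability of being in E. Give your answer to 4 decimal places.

0.4280

Let the stationary distribution be π with π = πP and π_1 + π_2 + π_3 = 1.
π_1 = 0.5·π_1 + 0.1·π_2 + 0.15·π_3
π_2 = 0.25·π_1 + 0.4·π_2 + 0.4·π_3
Solving with the normalization constraint gives π = (0.2023, 0.3696, 0.4280).
So the stationary probability of E is 0.4280.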